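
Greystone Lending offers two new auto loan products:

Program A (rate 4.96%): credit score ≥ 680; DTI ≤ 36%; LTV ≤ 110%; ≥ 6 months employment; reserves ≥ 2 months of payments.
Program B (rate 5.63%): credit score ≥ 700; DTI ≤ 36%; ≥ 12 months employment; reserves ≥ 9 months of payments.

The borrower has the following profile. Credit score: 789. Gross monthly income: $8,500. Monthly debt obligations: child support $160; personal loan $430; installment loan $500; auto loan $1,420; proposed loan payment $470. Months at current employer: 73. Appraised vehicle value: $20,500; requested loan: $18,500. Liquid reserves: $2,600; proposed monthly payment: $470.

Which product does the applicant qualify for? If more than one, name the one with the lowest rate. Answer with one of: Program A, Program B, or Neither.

Program A

Total debts = (160 + 430 + 500 + 1,420 + 470) = 2,980; DTI = 2,980/8,500 = 35.1%.
LTV = 18,500/20,500 = 90.2%.
Reserves = 2,600/470 = 5.5 months.
Program A: score 789 ≥ 680; DTI 35.1% ≤ 36%; LTV 90.2% ≤ 110%; employment 73 ≥ 6 mo; reserves 5.5 ≥ 2 mo → qualifies.
Program B: score 789 ≥ 700; DTI 35.1% ≤ 36%; employment 73 ≥ 12 mo; reserves 5.5 < 9 mo → does not qualify.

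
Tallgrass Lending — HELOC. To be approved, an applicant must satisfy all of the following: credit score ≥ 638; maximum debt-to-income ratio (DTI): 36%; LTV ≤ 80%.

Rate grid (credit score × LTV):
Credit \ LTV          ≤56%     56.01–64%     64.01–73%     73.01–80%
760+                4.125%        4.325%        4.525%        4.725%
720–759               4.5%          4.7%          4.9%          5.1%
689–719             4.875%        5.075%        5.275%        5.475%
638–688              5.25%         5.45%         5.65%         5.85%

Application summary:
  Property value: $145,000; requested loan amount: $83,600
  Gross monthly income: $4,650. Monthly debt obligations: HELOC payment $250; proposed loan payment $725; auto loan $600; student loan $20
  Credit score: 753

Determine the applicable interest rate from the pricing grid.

4.7%

Credit score 753 ≥ 638; Total monthly debts = (250 + 725 + 600 + 20) = 1,595. DTI = 1,595/4,650 = 34.3% ≤ 36%
LTV = 83,600/145,000 = 57.7% ≤ 80%
Credit 753 → row 720–759; LTV 57.7% → column 56.01–64%. Grid cell → 4.7%.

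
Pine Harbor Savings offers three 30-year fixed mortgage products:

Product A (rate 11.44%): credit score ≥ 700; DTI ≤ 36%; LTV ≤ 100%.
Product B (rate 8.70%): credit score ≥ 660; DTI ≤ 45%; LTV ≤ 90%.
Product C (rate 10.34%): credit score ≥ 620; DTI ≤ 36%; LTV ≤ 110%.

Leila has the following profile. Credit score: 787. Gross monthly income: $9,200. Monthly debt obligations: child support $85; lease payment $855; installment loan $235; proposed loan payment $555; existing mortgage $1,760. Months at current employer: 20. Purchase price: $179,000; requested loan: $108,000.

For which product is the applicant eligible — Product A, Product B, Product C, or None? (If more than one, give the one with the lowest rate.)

Total debts = (85 + 855 + 235 + 555 + 1,760) = 3,490; DTI = 3,490/9,200 = 37.9%.
LTV = 108,000/179,000 = 60.3%.
Product A: score 787 ≥ 700; DTI 37.9% > 36%; LTV 60.3% ≤ 100% → does not qualify.
Product B: score 787 ≥ 660; DTI 37.9% ≤ 45%; LTV 60.3% ≤ 90% → qualifies.
Product C: score 787 ≥ 620; DTI 37.9% > 36%; LTV 60.3% ≤ 110% → does not qualify.

Product B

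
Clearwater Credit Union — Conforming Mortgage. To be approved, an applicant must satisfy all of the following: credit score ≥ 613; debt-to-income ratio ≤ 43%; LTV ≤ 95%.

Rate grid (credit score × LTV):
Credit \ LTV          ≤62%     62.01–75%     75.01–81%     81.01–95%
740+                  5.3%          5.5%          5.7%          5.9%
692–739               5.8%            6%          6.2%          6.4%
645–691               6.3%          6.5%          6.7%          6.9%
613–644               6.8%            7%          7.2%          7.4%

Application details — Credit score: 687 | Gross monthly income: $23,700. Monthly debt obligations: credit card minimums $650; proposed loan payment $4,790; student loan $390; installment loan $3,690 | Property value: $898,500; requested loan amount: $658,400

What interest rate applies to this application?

Credit score 687 ≥ 613; Total monthly debts = (650 + 4,790 + 390 + 3,690) = 9,520. DTI = 9,520/23,700 = 40.2% ≤ 43%
Loan-to-value = 658,400/898,500 = 73.3% — pass (95% max)
Score 687 is in the 645–691 band; LTV 73.3% is in the 62.01–75% band → 6.5%.

6.5%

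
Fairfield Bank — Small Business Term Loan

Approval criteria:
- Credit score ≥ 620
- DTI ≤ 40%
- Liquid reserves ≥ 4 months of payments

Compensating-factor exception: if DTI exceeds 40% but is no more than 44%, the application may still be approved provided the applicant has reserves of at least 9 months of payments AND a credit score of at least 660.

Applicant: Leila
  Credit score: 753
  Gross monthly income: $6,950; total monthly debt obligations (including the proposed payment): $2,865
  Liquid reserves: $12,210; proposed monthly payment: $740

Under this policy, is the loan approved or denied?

Credit score 753 ≥ 620 (meets base)
DTI: 2,865 ÷ 6,950 = 41.2%, over the 40% base limit.
Liquid reserves cover 12,210/740 = 16.5 months — ≥ 4 required
DTI 41.2% is within the 40%–44% exception band; checking compensating factors.
Reserves 16.5 ≥ 9 months; credit score 753 ≥ 660.
Both compensating conditions met → exception applies.

Approved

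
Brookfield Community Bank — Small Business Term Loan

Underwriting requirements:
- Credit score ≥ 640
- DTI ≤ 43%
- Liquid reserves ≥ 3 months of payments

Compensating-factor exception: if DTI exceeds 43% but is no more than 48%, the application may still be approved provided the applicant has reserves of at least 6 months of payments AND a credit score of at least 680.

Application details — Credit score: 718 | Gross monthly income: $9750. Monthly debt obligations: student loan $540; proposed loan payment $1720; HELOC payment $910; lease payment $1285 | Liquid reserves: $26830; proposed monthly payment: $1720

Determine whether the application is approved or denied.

Credit score 718 ≥ 640 (meets base)
Total debts = (540 + 1,720 + 910 + 1,285) = 4,455. DTI: 4,455 ÷ 9,750 = 45.7%, over the 43% base limit.
Liquid reserves cover 26,830/1,720 = 15.6 months — ≥ 3 required
45.7% falls in the override range (43%–48%), so the compensating-factor test applies.
Reserves 15.6 ≥ 6 months; credit score 718 ≥ 680.
Both override conditions satisfied; DTI exception granted.

Approved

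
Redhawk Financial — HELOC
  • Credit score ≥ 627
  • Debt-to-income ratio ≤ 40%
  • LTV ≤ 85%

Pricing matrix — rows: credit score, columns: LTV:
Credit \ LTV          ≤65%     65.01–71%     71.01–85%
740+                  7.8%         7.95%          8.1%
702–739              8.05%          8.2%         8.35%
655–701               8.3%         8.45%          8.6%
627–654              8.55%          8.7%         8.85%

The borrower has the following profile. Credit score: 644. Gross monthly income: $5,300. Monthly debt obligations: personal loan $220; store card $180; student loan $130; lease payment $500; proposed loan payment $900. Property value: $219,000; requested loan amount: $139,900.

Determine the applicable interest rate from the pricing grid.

Credit score 644 ≥ 627; Total monthly debts = (220 + 180 + 130 + 500 + 900) = 1,930. Debt-to-income = 1,930/5,300 = 36.4% — meets 40% limit
Loan-to-value = 139,900/219,000 = 63.9% — pass (85% max)
Credit 644 → row 627–654; LTV 63.9% → column ≤65%. Grid cell → 8.55%.

8.55%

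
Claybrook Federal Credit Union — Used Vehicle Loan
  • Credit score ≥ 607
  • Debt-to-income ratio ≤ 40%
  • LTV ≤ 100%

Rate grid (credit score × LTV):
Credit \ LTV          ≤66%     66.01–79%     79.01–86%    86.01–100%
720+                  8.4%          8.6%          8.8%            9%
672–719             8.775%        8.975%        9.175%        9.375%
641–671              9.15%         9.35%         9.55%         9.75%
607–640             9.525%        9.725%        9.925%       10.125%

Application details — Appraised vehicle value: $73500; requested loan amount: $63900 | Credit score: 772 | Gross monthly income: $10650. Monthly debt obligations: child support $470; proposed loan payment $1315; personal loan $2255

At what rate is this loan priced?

9%

Credit score 772 ≥ 607; Total monthly debts = (470 + 1,315 + 2,255) = 4,040. DTI = 4,040/10,650 = 37.9% ≤ 40%
LTV: 63,900 ÷ 73,500 = 86.9%, within 100% cap
Score 772 is in the 720+ band; LTV 86.9% is in the 86.01–100% band → 9%.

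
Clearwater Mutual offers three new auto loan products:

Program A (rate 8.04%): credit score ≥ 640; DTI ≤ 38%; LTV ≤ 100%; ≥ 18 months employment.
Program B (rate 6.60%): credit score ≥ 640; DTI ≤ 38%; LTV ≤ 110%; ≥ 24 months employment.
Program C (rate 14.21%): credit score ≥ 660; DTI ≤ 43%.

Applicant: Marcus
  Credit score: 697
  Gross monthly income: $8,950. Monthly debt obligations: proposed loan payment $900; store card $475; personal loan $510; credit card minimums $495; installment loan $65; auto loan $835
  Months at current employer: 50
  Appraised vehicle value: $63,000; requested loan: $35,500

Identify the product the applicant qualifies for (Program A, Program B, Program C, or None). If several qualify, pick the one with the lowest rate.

Total debts = (900 + 475 + 510 + 495 + 65 + 835) = 3,280; DTI = 3,280/8,950 = 36.6%.
LTV = 35,500/63,000 = 56.3%.
Program A: score 697 ≥ 640; DTI 36.6% ≤ 38%; LTV 56.3% ≤ 100%; employment 50 ≥ 18 mo → qualifies.
Program B: score 697 ≥ 640; DTI 36.6% ≤ 38%; LTV 56.3% ≤ 110%; employment 50 ≥ 24 mo → qualifies.
Program C: score 697 ≥ 660; DTI 36.6% ≤ 43% → qualifies.
Qualifying: Program A, Program B, Program C. Lowest rate is 6.60% → Program B.

Program B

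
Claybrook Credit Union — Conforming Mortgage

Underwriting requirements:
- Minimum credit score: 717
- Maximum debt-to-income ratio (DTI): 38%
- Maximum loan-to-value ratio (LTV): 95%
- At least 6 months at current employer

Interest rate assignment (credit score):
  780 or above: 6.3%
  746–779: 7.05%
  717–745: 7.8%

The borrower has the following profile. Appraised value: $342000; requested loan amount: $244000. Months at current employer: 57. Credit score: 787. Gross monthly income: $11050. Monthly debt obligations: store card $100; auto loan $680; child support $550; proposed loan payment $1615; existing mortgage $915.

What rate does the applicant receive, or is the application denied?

Credit score 787 ≥ 717 (meets minimum)
Employment 57 ≥ 6 months
Loan-to-value = 244,000/342,000 = 71.3% — pass (95% max)
Total monthly debts = (100 + 680 + 550 + 1,615 + 915) = 3,860. Debt-to-income = 3,860/11,050 = 34.9% — meets 38% limit
All requirements met. Score 787 falls in the 780 or above tier → 6.3%.

Approved at 6.3%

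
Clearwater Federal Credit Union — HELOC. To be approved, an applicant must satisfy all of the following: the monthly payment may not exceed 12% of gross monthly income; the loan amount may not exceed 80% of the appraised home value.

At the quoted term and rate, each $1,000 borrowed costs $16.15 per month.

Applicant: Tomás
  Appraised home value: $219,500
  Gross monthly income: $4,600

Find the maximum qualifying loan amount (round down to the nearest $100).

$34,100

Payment cap: 12% × $4,600 = $552/month.
At $16.15 per $1,000, that supports 552/16.15 × 1,000 ≈ $34,179 → $34,100.
LTV cap: 80% × $219,500 = $175,600 → $175,600.
Binding constraint: payment-to-income.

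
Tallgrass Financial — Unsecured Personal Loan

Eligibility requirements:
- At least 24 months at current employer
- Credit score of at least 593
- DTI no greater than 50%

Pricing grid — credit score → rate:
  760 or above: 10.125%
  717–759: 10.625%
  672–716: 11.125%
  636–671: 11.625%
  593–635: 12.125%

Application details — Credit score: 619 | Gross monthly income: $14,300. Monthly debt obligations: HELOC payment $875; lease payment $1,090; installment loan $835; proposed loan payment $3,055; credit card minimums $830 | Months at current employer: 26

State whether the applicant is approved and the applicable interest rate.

Credit score 619 ≥ 593 (meets minimum)
Total monthly debts = (875 + 1,090 + 835 + 3,055 + 830) = 6,685. Debt-to-income = 6,685/14,300 = 46.7% — meets 50% limit
Employment 26 ≥ 24 months
All requirements met. Score 619 falls in the 593–635 tier → 12.125%.

Approved at 12.125%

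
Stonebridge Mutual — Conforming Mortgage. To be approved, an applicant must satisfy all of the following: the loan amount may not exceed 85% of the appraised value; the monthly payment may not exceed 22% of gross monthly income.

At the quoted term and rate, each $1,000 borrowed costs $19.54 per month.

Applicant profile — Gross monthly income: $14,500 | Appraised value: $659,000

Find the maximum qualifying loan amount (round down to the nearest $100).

Payment cap: 22% × $14,500 = $3,190/month.
At $19.54 per $1,000, that supports 3,190/19.54 × 1,000 ≈ $163,254 → $163,200.
LTV cap: 85% × $659,000 = $560,150 → $560,100.
Binding constraint: payment-to-income.

$163,200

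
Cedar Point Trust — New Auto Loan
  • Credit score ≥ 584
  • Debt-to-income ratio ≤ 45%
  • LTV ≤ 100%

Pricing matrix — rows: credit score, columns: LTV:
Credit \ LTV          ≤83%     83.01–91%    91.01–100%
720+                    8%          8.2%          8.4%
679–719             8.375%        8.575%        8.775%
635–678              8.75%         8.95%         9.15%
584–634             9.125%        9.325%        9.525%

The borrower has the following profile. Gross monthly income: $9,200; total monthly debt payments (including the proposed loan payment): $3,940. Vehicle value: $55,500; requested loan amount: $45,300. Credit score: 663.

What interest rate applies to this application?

8.75%

Credit score 663 ≥ 584; DTI: 3,940 ÷ 9,200 = 42.8%, within the 45% cap
Loan-to-value = 45,300/55,500 = 81.6% — pass (100% max)
Row: 663 falls in 635–678. Column: 81.6% falls in ≤83%. Rate = 8.75%.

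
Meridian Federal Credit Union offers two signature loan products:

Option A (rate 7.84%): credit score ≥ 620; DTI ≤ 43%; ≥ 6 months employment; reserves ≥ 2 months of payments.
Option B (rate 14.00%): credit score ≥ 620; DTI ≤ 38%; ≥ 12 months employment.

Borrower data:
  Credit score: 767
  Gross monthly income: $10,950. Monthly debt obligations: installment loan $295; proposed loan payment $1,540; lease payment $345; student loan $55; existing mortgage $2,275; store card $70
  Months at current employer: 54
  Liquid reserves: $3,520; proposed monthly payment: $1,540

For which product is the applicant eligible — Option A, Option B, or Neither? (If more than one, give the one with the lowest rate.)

Option A

Total debts = (295 + 1,540 + 345 + 55 + 2,275 + 70) = 4,580; DTI = 4,580/10,950 = 41.8%.
Reserves = 3,520/1,540 = 2.3 months.
Option A: score 767 ≥ 620; DTI 41.8% ≤ 43%; employment 54 ≥ 6 mo; reserves 2.3 ≥ 2 mo → qualifies.
Option B: score 767 ≥ 620; DTI 41.8% > 38%; employment 54 ≥ 12 mo → does not qualify.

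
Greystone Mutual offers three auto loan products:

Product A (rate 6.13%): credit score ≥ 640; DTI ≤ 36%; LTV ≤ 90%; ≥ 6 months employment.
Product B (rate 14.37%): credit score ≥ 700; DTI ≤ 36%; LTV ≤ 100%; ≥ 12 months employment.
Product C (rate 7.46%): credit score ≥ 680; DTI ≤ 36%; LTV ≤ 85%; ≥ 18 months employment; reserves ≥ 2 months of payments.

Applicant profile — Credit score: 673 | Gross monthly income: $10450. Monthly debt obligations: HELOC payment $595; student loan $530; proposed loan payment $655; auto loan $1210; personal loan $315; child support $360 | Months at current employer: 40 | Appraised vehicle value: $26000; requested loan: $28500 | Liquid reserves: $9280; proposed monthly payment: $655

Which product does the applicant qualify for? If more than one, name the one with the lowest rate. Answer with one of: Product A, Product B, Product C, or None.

Total debts = (595 + 530 + 655 + 1,210 + 315 + 360) = 3,665; DTI = 3,665/10,450 = 35.1%.
LTV = 28,500/26,000 = 109.6%.
Reserves = 9,280/655 = 14.2 months.
Product A: score 673 ≥ 640; DTI 35.1% ≤ 36%; LTV 109.6% > 90%; employment 40 ≥ 6 mo → does not qualify.
Product B: score 673 < 700; DTI 35.1% ≤ 36%; LTV 109.6% > 100%; employment 40 ≥ 12 mo → does not qualify.
Product C: score 673 < 680; DTI 35.1% ≤ 36%; LTV 109.6% > 85%; employment 40 ≥ 18 mo; reserves 14.2 ≥ 2 mo → does not qualify.

None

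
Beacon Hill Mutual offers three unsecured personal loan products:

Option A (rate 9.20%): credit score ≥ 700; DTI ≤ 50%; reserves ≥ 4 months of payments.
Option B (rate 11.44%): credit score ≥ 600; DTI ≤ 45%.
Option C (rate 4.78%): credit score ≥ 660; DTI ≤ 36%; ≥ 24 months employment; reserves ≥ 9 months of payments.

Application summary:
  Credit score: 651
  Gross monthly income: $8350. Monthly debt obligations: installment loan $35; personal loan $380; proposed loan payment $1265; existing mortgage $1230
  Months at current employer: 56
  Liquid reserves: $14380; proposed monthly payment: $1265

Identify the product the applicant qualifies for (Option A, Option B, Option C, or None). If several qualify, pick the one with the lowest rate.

Option B

Total debts = (35 + 380 + 1,265 + 1,230) = 2,910; DTI = 2,910/8,350 = 34.9%.
Reserves = 14,380/1,265 = 11.4 months.
Option A: score 651 < 700; DTI 34.9% ≤ 50%; reserves 11.4 ≥ 4 mo → does not qualify.
Option B: score 651 ≥ 600; DTI 34.9% ≤ 45% → qualifies.
Option C: score 651 < 660; DTI 34.9% ≤ 36%; employment 56 ≥ 24 mo; reserves 11.4 ≥ 9 mo → does not qualify.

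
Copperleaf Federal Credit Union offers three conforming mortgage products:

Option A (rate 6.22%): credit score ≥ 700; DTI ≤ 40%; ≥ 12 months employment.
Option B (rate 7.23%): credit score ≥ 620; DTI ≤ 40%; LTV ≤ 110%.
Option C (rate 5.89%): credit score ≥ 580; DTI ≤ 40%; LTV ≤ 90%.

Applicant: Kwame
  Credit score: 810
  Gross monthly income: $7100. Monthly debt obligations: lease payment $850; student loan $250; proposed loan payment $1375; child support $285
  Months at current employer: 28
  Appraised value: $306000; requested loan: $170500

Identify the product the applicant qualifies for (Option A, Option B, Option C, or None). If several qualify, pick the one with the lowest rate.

Total debts = (850 + 250 + 1,375 + 285) = 2,760; DTI = 2,760/7,100 = 38.9%.
LTV = 170,500/306,000 = 55.7%.
Option A: score 810 ≥ 700; DTI 38.9% ≤ 40%; employment 28 ≥ 12 mo → qualifies.
Option B: score 810 ≥ 620; DTI 38.9% ≤ 40%; LTV 55.7% ≤ 110% → qualifies.
Option C: score 810 ≥ 580; DTI 38.9% ≤ 40%; LTV 55.7% ≤ 90% → qualifies.
Qualifying: Option A, Option B, Option C. Lowest rate is 5.89% → Option C.

Option C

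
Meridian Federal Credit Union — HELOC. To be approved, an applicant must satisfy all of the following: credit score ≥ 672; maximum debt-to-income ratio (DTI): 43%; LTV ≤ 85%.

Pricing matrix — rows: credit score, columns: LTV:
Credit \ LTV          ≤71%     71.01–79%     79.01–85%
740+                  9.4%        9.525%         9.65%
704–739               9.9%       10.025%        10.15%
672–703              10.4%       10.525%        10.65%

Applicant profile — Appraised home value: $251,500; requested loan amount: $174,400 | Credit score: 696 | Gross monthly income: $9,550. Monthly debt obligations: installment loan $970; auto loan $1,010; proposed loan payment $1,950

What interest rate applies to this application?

10.4%

Credit score 696 ≥ 672; Total monthly debts = (970 + 1,010 + 1,950) = 3,930. Debt-to-income = 3,930/9,550 = 41.2% — meets 43% limit
LTV = 174,400/251,500 = 69.3% ≤ 85%
Score 696 is in the 672–703 band; LTV 69.3% is in the ≤71% band → 10.4%.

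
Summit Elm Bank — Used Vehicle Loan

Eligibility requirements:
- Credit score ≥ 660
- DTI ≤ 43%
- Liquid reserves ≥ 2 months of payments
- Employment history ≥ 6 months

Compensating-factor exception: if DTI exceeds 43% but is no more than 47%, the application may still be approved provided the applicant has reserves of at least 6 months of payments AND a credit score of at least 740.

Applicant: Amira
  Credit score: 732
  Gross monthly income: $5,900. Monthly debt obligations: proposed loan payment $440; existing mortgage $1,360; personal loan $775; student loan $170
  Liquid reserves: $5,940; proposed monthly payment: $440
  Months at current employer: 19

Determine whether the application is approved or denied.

Denied

Credit score 732 ≥ 660 (meets base)
Total debts = (440 + 1,360 + 775 + 170) = 2,745. DTI: 2,745 ÷ 5,900 = 46.5%, over the 43% base limit.
Liquid reserves cover 5,940/440 = 13.5 months — ≥ 2 required
Employment 19 ≥ 6 months
46.5% falls in the override range (43%–47%), so the compensating-factor test applies.
Reserves 13.5 ≥ 6 months; credit score 732 < 740.
Override conditions not both satisfied; exception does not apply.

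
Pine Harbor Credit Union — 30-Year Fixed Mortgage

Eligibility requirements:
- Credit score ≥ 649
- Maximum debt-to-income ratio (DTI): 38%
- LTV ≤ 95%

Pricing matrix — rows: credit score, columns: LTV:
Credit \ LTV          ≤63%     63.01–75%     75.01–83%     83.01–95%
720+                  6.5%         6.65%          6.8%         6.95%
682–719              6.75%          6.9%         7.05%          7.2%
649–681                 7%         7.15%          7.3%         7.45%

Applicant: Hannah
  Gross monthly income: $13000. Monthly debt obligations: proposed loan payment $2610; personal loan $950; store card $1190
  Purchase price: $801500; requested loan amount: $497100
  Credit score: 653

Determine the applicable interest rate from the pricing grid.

Credit score 653 ≥ 649; Total monthly debts = (2,610 + 950 + 1,190) = 4,750. Debt-to-income = 4,750/13,000 = 36.5% — meets 38% limit
LTV = 497,100/801,500 = 62% ≤ 95%
Score 653 is in the 649–681 band; LTV 62% is in the ≤63% band → 7%.

7%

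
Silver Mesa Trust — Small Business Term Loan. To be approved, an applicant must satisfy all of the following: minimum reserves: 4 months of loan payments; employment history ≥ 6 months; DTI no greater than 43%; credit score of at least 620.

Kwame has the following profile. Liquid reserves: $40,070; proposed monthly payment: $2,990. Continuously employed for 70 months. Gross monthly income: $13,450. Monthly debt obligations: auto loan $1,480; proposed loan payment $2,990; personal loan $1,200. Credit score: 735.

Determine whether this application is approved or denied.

Reserves: 40,070 ÷ 2,990 = 13.4 months (meets 4-month minimum)
Employment 70 ≥ 6 months
Total monthly debts = (1,480 + 2,990 + 1,200) = 5,670. DTI: 5,670 ÷ 13,450 = 42.2%, within the 43% cap
Credit score 735 ≥ 620 (meets)
All criteria satisfied.

Approved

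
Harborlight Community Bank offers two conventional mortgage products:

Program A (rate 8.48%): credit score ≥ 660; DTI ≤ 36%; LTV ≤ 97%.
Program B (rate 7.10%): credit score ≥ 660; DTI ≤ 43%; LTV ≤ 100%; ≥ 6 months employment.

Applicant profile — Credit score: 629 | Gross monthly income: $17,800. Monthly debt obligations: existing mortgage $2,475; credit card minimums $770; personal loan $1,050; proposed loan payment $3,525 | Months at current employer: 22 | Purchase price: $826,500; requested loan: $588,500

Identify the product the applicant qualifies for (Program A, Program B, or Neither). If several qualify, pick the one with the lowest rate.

Neither

Total debts = (2,475 + 770 + 1,050 + 3,525) = 7,820; DTI = 7,820/17,800 = 43.9%.
LTV = 588,500/826,500 = 71.2%.
Program A: score 629 < 660; DTI 43.9% > 36%; LTV 71.2% ≤ 97% → does not qualify.
Program B: score 629 < 660; DTI 43.9% > 43%; LTV 71.2% ≤ 100%; employment 22 ≥ 6 mo → does not qualify.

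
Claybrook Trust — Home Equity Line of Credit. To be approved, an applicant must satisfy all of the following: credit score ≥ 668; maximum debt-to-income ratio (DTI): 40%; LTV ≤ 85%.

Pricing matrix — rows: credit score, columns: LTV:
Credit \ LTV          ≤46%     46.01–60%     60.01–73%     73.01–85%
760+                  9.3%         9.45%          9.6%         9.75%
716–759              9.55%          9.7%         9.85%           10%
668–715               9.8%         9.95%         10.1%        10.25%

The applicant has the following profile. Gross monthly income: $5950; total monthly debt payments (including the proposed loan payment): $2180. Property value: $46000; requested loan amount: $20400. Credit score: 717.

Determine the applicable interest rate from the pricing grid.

Credit score 717 ≥ 668; DTI = 2,180/5,950 = 36.6% ≤ 40%
LTV = 20,400/46,000 = 44.3% ≤ 85%
Score 717 is in the 716–759 band; LTV 44.3% is in the ≤46% band → 9.55%.

9.55%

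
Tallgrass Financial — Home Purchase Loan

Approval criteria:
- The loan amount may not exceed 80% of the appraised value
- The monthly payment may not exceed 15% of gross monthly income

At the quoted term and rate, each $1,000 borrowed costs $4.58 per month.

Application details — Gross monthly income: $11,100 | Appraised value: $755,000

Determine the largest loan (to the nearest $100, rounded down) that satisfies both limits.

Payment cap: 15% × $11,100 = $1,665/month.
At $4.58 per $1,000, that supports 1,665/4.58 × 1,000 ≈ $363,537 → $363,500.
LTV cap: 80% × $755,000 = $604,000 → $604,000.
Binding constraint: payment-to-income.

$363,500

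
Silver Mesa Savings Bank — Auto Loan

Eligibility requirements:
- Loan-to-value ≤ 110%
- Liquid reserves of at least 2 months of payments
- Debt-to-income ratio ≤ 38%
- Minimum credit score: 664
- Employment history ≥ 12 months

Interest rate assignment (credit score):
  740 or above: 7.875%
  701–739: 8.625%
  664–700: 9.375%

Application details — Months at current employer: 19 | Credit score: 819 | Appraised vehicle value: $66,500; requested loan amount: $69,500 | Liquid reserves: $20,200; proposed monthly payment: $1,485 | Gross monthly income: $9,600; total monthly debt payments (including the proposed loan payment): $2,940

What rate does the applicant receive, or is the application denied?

Credit score 819 ≥ 664 (meets minimum)
DTI: 2,940 ÷ 9,600 = 30.6%, within the 38% cap
Employment 19 ≥ 12 months
Liquid reserves cover 20,200/1,485 = 13.6 months — ≥ 2 required
LTV: 69,500 ÷ 66,500 = 104.5%, within 110% cap
All requirements met. Score 819 falls in the 740 or above tier → 7.875%.

Approved at 7.875%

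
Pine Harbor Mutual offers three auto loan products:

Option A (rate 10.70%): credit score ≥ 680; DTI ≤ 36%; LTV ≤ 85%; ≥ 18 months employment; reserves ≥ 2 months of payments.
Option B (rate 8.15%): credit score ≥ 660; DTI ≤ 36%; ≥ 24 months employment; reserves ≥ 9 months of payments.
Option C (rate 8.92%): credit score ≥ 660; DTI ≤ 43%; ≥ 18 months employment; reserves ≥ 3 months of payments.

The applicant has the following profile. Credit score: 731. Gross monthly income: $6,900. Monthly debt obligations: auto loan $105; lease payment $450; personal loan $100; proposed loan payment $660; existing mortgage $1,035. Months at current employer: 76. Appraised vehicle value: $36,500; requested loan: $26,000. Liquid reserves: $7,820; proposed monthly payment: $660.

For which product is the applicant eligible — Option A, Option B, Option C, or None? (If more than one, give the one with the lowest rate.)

Total debts = (105 + 450 + 100 + 660 + 1,035) = 2,350; DTI = 2,350/6,900 = 34.1%.
LTV = 26,000/36,500 = 71.2%.
Reserves = 7,820/660 = 11.8 months.
Option A: score 731 ≥ 680; DTI 34.1% ≤ 36%; LTV 71.2% ≤ 85%; employment 76 ≥ 18 mo; reserves 11.8 ≥ 2 mo → qualifies.
Option B: score 731 ≥ 660; DTI 34.1% ≤ 36%; employment 76 ≥ 24 mo; reserves 11.8 ≥ 9 mo → qualifies.
Option C: score 731 ≥ 660; DTI 34.1% ≤ 43%; employment 76 ≥ 18 mo; reserves 11.8 ≥ 3 mo → qualifies.
Qualifying: Option A, Option B, Option C. Lowest rate is 8.15% → Option B.

Option B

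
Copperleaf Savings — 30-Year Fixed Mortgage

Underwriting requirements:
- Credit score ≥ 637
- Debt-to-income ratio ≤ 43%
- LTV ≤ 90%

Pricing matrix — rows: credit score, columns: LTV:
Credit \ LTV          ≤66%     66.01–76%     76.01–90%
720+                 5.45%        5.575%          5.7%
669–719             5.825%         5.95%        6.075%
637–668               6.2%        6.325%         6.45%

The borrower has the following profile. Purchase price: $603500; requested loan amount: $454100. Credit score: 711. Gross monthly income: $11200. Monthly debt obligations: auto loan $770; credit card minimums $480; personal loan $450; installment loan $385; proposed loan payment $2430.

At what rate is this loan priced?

5.95%

Credit score 711 ≥ 637; Total monthly debts = (770 + 480 + 450 + 385 + 2,430) = 4,515. Debt-to-income = 4,515/11,200 = 40.3% — meets 43% limit
Loan-to-value = 454,100/603,500 = 75.2% — pass (90% max)
Credit 711 → row 669–719; LTV 75.2% → column 66.01–76%. Grid cell → 5.95%.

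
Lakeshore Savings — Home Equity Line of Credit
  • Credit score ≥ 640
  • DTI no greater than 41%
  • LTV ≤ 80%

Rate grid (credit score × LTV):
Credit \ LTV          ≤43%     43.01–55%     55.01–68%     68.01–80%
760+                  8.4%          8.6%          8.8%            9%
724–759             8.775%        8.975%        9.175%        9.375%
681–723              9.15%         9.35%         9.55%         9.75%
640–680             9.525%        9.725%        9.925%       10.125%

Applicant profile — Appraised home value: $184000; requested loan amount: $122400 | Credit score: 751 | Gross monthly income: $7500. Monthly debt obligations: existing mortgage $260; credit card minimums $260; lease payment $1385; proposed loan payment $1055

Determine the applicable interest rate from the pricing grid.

Credit score 751 ≥ 640; Total monthly debts = (260 + 260 + 1,385 + 1,055) = 2,960. Debt-to-income = 2,960/7,500 = 39.5% — meets 41% limit
LTV = 122,400/184,000 = 66.5% ≤ 80%
Credit 751 → row 724–759; LTV 66.5% → column 55.01–68%. Grid cell → 9.175%.

9.175%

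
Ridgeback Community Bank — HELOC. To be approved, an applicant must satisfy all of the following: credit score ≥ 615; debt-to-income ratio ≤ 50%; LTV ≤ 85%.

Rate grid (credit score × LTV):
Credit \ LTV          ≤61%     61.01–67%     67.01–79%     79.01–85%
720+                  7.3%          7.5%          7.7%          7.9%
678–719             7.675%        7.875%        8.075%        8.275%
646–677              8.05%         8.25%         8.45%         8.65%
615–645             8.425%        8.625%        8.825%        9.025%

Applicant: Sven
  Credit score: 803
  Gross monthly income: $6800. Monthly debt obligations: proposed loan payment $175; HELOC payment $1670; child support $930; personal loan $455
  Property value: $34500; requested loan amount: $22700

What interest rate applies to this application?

Credit score 803 ≥ 615; Total monthly debts = (175 + 1,670 + 930 + 455) = 3,230. DTI: 3,230 ÷ 6,800 = 47.5%, within the 50% cap
Loan-to-value = 22,700/34,500 = 65.8% — pass (85% max)
Score 803 is in the 720+ band; LTV 65.8% is in the 61.01–67% band → 7.5%.

7.5%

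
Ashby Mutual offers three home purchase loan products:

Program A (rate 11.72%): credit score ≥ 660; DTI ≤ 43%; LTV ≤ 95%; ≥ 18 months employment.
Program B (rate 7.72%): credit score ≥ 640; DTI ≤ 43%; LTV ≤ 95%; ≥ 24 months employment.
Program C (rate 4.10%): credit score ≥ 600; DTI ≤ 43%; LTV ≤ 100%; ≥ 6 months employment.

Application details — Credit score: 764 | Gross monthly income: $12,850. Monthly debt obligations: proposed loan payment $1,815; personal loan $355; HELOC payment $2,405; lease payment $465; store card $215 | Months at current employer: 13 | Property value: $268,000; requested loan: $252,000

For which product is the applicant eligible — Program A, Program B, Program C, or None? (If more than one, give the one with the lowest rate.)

Total debts = (1,815 + 355 + 2,405 + 465 + 215) = 5,255; DTI = 5,255/12,850 = 40.9%.
LTV = 252,000/268,000 = 94%.
Program A: score 764 ≥ 660; DTI 40.9% ≤ 43%; LTV 94% ≤ 95%; employment 13 < 18 mo → does not qualify.
Program B: score 764 ≥ 640; DTI 40.9% ≤ 43%; LTV 94% ≤ 95%; employment 13 < 24 mo → does not qualify.
Program C: score 764 ≥ 600; DTI 40.9% ≤ 43%; LTV 94% ≤ 100%; employment 13 ≥ 6 mo → qualifies.

Program C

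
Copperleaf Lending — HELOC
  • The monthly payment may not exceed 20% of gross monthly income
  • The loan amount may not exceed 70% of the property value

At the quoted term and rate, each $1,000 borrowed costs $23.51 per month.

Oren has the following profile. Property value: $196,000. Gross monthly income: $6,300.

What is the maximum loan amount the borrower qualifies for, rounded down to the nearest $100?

$53,500

Payment cap: 20% × $6,300 = $1,260/month.
At $23.51 per $1,000, that supports 1,260/23.51 × 1,000 ≈ $53,594 → $53,500.
LTV cap: 70% × $196,000 = $137,200 → $137,200.
Binding constraint: payment-to-income.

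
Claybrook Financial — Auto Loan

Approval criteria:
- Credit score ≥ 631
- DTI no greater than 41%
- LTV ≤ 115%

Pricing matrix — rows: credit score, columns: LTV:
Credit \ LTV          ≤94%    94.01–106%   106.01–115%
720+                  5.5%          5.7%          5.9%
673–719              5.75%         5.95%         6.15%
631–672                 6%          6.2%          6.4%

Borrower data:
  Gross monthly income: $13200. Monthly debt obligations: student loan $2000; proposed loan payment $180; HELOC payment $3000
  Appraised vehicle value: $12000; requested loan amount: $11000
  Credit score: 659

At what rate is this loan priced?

Credit score 659 ≥ 631; Total monthly debts = (2,000 + 180 + 3,000) = 5,180. DTI = 5,180/13,200 = 39.2% ≤ 41%
LTV = 11,000/12,000 = 91.7% ≤ 115%
Score 659 is in the 631–672 band; LTV 91.7% is in the ≤94% band → 6%.

6%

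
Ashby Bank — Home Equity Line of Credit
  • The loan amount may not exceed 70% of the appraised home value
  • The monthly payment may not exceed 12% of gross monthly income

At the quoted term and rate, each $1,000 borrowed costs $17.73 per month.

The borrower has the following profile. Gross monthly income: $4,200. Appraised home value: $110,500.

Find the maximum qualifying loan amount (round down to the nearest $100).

Payment cap: 12% × $4,200 = $504/month.
At $17.73 per $1,000, that supports 504/17.73 × 1,000 ≈ $28,426 → $28,400.
LTV cap: 70% × $110,500 = $77,350 → $77,300.
Binding constraint: payment-to-income.

$28,400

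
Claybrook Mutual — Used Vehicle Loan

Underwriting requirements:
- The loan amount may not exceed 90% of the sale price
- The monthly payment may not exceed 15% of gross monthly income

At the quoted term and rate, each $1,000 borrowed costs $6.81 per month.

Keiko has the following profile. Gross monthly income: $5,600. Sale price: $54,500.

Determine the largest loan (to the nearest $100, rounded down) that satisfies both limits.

$49,000

Payment cap: 15% × $5,600 = $840/month.
At $6.81 per $1,000, that supports 840/6.81 × 1,000 ≈ $123,348 → $123,300.
LTV cap: 90% × $54,500 = $49,050 → $49,000.
Binding constraint: loan-to-value.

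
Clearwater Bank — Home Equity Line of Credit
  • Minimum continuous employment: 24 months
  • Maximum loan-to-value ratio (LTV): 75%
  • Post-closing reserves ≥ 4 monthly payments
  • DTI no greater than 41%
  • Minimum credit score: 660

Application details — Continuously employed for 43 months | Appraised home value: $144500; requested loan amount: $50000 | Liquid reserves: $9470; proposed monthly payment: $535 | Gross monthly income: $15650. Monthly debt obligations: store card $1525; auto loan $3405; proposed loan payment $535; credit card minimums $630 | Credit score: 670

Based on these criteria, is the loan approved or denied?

Employment 43 ≥ 24 months
LTV: 50,000 ÷ 144,500 = 34.6%, within 75% cap
Reserves: 9,470 ÷ 535 = 17.7 months (meets 4-month minimum)
Total monthly debts = (1,525 + 3,405 + 535 + 630) = 6,095. DTI = 6,095/15,650 = 38.9% ≤ 41%
Credit score 670 ≥ 660 (meets)
All criteria satisfied.

Approved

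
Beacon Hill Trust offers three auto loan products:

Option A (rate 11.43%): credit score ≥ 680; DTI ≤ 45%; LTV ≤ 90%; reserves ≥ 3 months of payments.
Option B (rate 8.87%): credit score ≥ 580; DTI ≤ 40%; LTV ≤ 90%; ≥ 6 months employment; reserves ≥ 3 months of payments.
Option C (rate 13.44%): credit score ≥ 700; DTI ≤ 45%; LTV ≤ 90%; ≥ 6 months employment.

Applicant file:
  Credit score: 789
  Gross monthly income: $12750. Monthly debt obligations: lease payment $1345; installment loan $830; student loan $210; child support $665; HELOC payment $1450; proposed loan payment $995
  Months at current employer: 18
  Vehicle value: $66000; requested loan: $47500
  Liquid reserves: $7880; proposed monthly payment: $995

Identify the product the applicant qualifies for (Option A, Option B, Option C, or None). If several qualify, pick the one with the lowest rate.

Total debts = (1,345 + 830 + 210 + 665 + 1,450 + 995) = 5,495; DTI = 5,495/12,750 = 43.1%.
LTV = 47,500/66,000 = 72%.
Reserves = 7,880/995 = 7.9 months.
Option A: score 789 ≥ 680; DTI 43.1% ≤ 45%; LTV 72% ≤ 90%; reserves 7.9 ≥ 3 mo → qualifies.
Option B: score 789 ≥ 580; DTI 43.1% > 40%; LTV 72% ≤ 90%; employment 18 ≥ 6 mo; reserves 7.9 ≥ 3 mo → does not qualify.
Option C: score 789 ≥ 700; DTI 43.1% ≤ 45%; LTV 72% ≤ 90%; employment 18 ≥ 6 mo → qualifies.
Qualifying: Option A, Option C. Lowest rate is 11.43% → Option A.

Option A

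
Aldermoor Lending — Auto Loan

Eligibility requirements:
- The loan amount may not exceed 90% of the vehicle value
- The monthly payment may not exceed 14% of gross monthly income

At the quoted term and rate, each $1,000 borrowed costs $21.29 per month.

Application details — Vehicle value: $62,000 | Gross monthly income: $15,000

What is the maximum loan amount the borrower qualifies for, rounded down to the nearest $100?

$55,800

Payment cap: 14% × $15,000 = $2,100/month.
At $21.29 per $1,000, that supports 2,100/21.29 × 1,000 ≈ $98,637 → $98,600.
LTV cap: 90% × $62,000 = $55,800 → $55,800.
Binding constraint: loan-to-value.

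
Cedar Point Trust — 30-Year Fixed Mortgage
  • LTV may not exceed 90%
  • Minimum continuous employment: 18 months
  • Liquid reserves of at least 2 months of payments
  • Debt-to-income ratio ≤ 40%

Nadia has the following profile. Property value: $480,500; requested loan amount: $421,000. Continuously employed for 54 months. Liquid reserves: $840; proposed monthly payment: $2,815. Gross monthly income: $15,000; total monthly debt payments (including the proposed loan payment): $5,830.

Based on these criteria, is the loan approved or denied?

Denied

LTV: 421,000 ÷ 480,500 = 87.6%, within 90% cap
Employment 54 ≥ 18 months
Reserves = 840/2,815 = 0.3 months < 2
DTI: 5,830 ÷ 15,000 = 38.9%, within the 40% cap
Fails on reserves.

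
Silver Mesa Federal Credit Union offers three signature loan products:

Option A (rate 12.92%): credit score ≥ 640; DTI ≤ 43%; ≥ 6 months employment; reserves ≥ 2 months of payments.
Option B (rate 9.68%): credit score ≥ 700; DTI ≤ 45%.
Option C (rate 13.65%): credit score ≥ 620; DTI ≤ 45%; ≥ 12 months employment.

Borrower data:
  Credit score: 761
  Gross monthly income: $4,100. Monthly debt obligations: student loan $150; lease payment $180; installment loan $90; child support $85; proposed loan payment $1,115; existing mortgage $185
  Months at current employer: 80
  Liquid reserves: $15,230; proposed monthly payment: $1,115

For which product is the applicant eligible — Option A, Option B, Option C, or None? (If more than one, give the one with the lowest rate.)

Option B

Total debts = (150 + 180 + 90 + 85 + 1,115 + 185) = 1,805; DTI = 1,805/4,100 = 44%.
Reserves = 15,230/1,115 = 13.7 months.
Option A: score 761 ≥ 640; DTI 44% > 43%; employment 80 ≥ 6 mo; reserves 13.7 ≥ 2 mo → does not qualify.
Option B: score 761 ≥ 700; DTI 44% ≤ 45% → qualifies.
Option C: score 761 ≥ 620; DTI 44% ≤ 45%; employment 80 ≥ 12 mo → qualifies.
Qualifying: Option B, Option C. Lowest rate is 9.68% → Option B.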